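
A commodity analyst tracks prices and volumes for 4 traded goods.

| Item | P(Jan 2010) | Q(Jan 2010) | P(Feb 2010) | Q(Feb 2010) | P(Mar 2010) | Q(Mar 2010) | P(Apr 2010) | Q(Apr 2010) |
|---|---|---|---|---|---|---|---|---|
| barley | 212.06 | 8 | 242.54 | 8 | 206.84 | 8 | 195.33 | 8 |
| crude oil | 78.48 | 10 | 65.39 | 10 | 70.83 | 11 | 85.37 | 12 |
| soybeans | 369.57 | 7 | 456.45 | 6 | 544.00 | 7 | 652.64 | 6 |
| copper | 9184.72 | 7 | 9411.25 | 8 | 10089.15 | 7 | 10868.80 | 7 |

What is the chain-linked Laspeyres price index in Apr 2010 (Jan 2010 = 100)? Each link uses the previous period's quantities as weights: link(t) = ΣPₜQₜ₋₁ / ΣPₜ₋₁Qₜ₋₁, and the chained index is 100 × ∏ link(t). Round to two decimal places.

119.70

Link Jan 2010→Feb 2010:
ΣP(Feb 2010)Q(Jan 2010) = 242.54×8 + 65.39×10 + 456.45×7 + 9411.25×7 = 1940.32 + 653.9 + 3195.15 + 65878.75 = 71668.12
ΣP(Jan 2010)Q(Jan 2010) = 212.06×8 + 78.48×10 + 369.57×7 + 9184.72×7 = 1696.48 + 784.8 + 2586.99 + 64293.04 = 69361.31
link = 71668.12/69361.31 = 1.033258
Link Feb 2010→Mar 2010:
ΣP(Mar 2010)Q(Feb 2010) = 206.84×8 + 70.83×10 + 544.00×6 + 10089.15×8 = 1654.72 + 708.3 + 3264 + 80713.2 = 86340.22
ΣP(Feb 2010)Q(Feb 2010) = 242.54×8 + 65.39×10 + 456.45×6 + 9411.25×8 = 1940.32 + 653.9 + 2738.7 + 75290 = 80622.92
link = 86340.22/80622.92 = 1.070914
Link Mar 2010→Apr 2010:
ΣP(Apr 2010)Q(Mar 2010) = 195.33×8 + 85.37×11 + 652.64×7 + 10868.80×7 = 1562.64 + 939.07 + 4568.48 + 76081.6 = 83151.79
ΣP(Mar 2010)Q(Mar 2010) = 206.84×8 + 70.83×11 + 544.00×7 + 10089.15×7 = 1654.72 + 779.13 + 3808 + 70624.05 = 76865.9
link = 83151.79/76865.9 = 1.081777
Chained index = 100 × 1.033258 × 1.070914 × 1.081777 = 119.7020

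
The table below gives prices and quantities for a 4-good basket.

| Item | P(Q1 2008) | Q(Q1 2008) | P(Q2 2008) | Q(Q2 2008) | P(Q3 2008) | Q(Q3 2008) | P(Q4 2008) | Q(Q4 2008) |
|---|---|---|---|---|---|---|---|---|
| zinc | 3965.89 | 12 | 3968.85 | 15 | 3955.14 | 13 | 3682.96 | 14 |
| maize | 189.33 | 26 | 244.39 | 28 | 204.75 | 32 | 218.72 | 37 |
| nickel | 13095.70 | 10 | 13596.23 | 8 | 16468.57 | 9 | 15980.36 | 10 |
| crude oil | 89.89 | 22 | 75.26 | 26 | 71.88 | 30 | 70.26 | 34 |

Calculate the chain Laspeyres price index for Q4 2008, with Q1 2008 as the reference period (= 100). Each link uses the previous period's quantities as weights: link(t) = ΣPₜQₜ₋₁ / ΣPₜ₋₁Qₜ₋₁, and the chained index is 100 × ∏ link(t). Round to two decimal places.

Link Q1 2008→Q2 2008:
ΣP(Q2 2008)Q(Q1 2008) = 3968.85×12 + 244.39×26 + 13596.23×10 + 75.26×22 = 47626.2 + 6354.14 + 135962.3 + 1655.72 = 191598.36
ΣP(Q1 2008)Q(Q1 2008) = 3965.89×12 + 189.33×26 + 13095.70×10 + 89.89×22 = 47590.68 + 4922.58 + 130957 + 1977.58 = 185447.84
link = 191598.36/185447.84 = 1.033166
Link Q2 2008→Q3 2008:
ΣP(Q3 2008)Q(Q2 2008) = 3955.14×15 + 204.75×28 + 16468.57×8 + 71.88×26 = 59327.1 + 5733 + 131748.56 + 1868.88 = 198677.54
ΣP(Q2 2008)Q(Q2 2008) = 3968.85×15 + 244.39×28 + 13596.23×8 + 75.26×26 = 59532.75 + 6842.92 + 108769.84 + 1956.76 = 177102.27
link = 198677.54/177102.27 = 1.121824
Link Q3 2008→Q4 2008:
ΣP(Q4 2008)Q(Q3 2008) = 3682.96×13 + 218.72×32 + 15980.36×9 + 70.26×30 = 47878.48 + 6999.04 + 143823.24 + 2107.8 = 200808.56
ΣP(Q3 2008)Q(Q3 2008) = 3955.14×13 + 204.75×32 + 16468.57×9 + 71.88×30 = 51416.82 + 6552 + 148217.13 + 2156.4 = 208342.35
link = 200808.56/208342.35 = 0.963839
Chained index = 100 × 1.033166 × 1.121824 × 0.963839 = 111.7119

111.71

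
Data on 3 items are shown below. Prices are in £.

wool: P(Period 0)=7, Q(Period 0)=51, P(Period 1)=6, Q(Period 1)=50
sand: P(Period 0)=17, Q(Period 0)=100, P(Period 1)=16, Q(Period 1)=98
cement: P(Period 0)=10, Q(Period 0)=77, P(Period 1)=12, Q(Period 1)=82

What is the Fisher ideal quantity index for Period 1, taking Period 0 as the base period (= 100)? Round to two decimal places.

100.55

Laspeyres component (base-period weights):
ΣP(Period 0)Q(Period 1) = 7×50 + 17×98 + 10×82 = 350 + 1666 + 820 = 2836
ΣP(Period 0)Q(Period 0) = 7×51 + 17×100 + 10×77 = 357 + 1700 + 770 = 2827
L = 2836 / 2827 × 100 = 100.3184
Paasche component (current-period weights):
ΣP(Period 1)Q(Period 1) = 6×50 + 16×98 + 12×82 = 300 + 1568 + 984 = 2852
ΣP(Period 1)Q(Period 0) = 6×51 + 16×100 + 12×77 = 306 + 1600 + 924 = 2830
P = 2852 / 2830 × 100 = 100.7774
Fisher = √(L × P) = √(100.3184 × 100.7774) = 100.5476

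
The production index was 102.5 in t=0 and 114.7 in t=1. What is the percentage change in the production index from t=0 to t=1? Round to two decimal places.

11.90%

Change = (114.7 − 102.5) / 102.5 × 100
       = 12.2 / 102.5 × 100 = 11.9024%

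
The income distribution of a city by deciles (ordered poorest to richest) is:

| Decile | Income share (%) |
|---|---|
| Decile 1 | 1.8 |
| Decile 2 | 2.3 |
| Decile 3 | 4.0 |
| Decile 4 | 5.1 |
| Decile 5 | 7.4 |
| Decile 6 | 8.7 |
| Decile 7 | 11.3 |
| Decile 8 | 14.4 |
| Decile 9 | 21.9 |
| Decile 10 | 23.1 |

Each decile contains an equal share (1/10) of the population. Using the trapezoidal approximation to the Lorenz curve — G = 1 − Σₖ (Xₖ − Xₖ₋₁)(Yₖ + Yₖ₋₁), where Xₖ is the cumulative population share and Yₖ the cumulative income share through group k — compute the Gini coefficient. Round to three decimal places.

Cumulative income shares Yₖ: 0.0180, 0.0410, 0.0810, 0.1320, 0.2060, 0.2930, 0.4060, 0.5500, 0.7690, 1.0000
Σ (Xₖ−Xₖ₋₁)(Yₖ+Yₖ₋₁) = (1/10)(0.0180+0.0000) + (1/10)(0.0410+0.0180) + (1/10)(0.0810+0.0410) + (1/10)(0.1320+0.0810) + (1/10)(0.2060+0.1320) + (1/10)(0.2930+0.2060) + (1/10)(0.4060+0.2930) + (1/10)(0.5500+0.4060) + (1/10)(0.7690+0.5500) + (1/10)(1.0000+0.7690)
  = 0.0018 + 0.0059 + 0.0122 + 0.0213 + 0.0338 + 0.0499 + 0.0699 + 0.0956 + 0.1319 + 0.1769 = 0.5992
G = 1 − 0.5992 = 0.4008

0.401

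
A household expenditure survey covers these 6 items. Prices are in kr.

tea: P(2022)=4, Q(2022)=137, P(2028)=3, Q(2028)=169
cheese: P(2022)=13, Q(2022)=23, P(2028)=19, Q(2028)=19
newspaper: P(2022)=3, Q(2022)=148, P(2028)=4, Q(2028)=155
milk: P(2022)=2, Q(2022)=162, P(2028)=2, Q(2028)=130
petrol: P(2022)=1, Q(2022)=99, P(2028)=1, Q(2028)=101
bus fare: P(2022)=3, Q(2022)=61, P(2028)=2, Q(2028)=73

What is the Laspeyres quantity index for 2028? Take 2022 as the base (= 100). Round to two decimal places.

Laspeyres quantity index uses base-period prices as weights.
ΣP(2022)·Q(2028) = 4×169 + 13×19 + 3×155 + 2×130 + 1×101 + 3×73 = 676 + 247 + 465 + 260 + 101 + 219 = 1968
ΣP(2022)·Q(2022) = 4×137 + 13×23 + 3×148 + 2×162 + 1×99 + 3×61 = 548 + 299 + 444 + 324 + 99 + 183 = 1897
Index = 1968 / 1897 × 100 = 103.7428

103.74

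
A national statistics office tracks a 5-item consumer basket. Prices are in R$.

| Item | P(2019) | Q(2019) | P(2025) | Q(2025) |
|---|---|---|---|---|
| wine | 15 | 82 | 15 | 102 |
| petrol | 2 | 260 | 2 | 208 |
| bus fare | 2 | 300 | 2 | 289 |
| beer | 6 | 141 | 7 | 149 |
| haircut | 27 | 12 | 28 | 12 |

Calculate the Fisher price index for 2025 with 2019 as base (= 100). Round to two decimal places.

Laspeyres component (base-period weights):
ΣP(2025)Q(2019) = 15×82 + 2×260 + 2×300 + 7×141 + 28×12 = 1230 + 520 + 600 + 987 + 336 = 3673
ΣP(2019)Q(2019) = 15×82 + 2×260 + 2×300 + 6×141 + 27×12 = 1230 + 520 + 600 + 846 + 324 = 3520
L = 3673 / 3520 × 100 = 104.3466
Paasche component (current-period weights):
ΣP(2025)Q(2025) = 15×102 + 2×208 + 2×289 + 7×149 + 28×12 = 1530 + 416 + 578 + 1043 + 336 = 3903
ΣP(2019)Q(2025) = 15×102 + 2×208 + 2×289 + 6×149 + 27×12 = 1530 + 416 + 578 + 894 + 324 = 3742
P = 3903 / 3742 × 100 = 104.3025
Fisher = √(L × P) = √(104.3466 × 104.3025) = 104.3245

104.32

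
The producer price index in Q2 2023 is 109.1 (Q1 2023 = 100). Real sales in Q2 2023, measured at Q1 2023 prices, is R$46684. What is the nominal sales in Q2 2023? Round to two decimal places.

50932.24

Nominal = Real × (Index/100) = 46684 × (109.1/100)
        = 46684 × 1.091 = 50932.2440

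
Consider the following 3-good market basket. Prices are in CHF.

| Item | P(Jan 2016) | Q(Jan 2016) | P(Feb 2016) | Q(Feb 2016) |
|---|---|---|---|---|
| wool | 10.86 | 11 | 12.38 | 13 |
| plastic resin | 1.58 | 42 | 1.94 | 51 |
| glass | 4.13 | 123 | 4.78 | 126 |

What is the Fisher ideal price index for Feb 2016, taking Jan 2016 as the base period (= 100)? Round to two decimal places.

116.14

Laspeyres component (base-period weights):
ΣP(Feb 2016)Q(Jan 2016) = 12.38×11 + 1.94×42 + 4.78×123 = 136.18 + 81.48 + 587.94 = 805.6
ΣP(Jan 2016)Q(Jan 2016) = 10.86×11 + 1.58×42 + 4.13×123 = 119.46 + 66.36 + 507.99 = 693.81
L = 805.6 / 693.81 × 100 = 116.1125
Paasche component (current-period weights):
ΣP(Feb 2016)Q(Feb 2016) = 12.38×13 + 1.94×51 + 4.78×126 = 160.94 + 98.94 + 602.28 = 862.16
ΣP(Jan 2016)Q(Feb 2016) = 10.86×13 + 1.58×51 + 4.13×126 = 141.18 + 80.58 + 520.38 = 742.14
P = 862.16 / 742.14 × 100 = 116.1722
Fisher = √(L × P) = √(116.1125 × 116.1722) = 116.1423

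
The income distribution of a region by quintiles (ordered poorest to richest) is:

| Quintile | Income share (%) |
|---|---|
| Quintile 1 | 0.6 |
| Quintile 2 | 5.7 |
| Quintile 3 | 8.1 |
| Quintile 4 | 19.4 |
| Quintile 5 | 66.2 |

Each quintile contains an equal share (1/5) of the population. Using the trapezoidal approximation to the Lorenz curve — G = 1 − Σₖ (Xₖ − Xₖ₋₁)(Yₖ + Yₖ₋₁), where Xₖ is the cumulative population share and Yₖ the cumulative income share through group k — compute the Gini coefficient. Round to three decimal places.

Cumulative income shares Yₖ: 0.0060, 0.0630, 0.1440, 0.3380, 1.0000
Σ (Xₖ−Xₖ₋₁)(Yₖ+Yₖ₋₁) = (1/5)(0.0060+0.0000) + (1/5)(0.0630+0.0060) + (1/5)(0.1440+0.0630) + (1/5)(0.3380+0.1440) + (1/5)(1.0000+0.3380)
  = 0.0012 + 0.0138 + 0.0414 + 0.0964 + 0.2676 = 0.4204
G = 1 − 0.4204 = 0.5796

0.580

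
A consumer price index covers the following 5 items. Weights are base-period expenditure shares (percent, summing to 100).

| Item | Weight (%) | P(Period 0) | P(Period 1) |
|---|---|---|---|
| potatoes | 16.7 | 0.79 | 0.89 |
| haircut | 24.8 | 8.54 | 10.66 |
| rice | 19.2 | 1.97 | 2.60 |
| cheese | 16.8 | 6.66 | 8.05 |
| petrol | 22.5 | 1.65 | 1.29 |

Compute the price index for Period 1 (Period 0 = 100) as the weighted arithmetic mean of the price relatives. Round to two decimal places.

potatoes: 16.7 × (0.89/0.79) = 16.7 × 1.126582 = 18.8139
haircut: 24.8 × (10.66/8.54) = 24.8 × 1.248244 = 30.9564
rice: 19.2 × (2.60/1.97) = 19.2 × 1.319797 = 25.3401
cheese: 16.8 × (8.05/6.66) = 16.8 × 1.208709 = 20.3063
petrol: 22.5 × (1.29/1.65) = 22.5 × 0.781818 = 17.5909
Index = Σ wᵢ·(p₁ᵢ/p₀ᵢ) = 18.8139 + 30.9564 + 25.3401 + 20.3063 + 17.5909 = 113.0077

113.01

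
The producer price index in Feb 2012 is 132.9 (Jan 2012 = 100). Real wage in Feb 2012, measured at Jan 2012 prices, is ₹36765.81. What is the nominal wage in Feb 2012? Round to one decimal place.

48861.8

Nominal = Real × (Index/100) = 36765.81 × (132.9/100)
        = 36765.81 × 1.329 = 48861.7615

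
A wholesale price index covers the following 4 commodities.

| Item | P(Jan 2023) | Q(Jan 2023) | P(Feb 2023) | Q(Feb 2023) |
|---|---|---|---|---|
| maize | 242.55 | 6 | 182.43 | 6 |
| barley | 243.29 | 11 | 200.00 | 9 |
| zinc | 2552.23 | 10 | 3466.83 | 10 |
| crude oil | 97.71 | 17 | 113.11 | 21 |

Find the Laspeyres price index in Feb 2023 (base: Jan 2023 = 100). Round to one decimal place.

Laspeyres price index uses base-period quantities as weights.
ΣP(Feb 2023)·Q(Jan 2023) = 182.43×6 + 200.00×11 + 3466.83×10 + 113.11×17 = 1094.58 + 2200 + 34668.3 + 1922.87 = 39885.75
ΣP(Jan 2023)·Q(Jan 2023) = 242.55×6 + 243.29×11 + 2552.23×10 + 97.71×17 = 1455.3 + 2676.19 + 25522.3 + 1661.07 = 31314.86
Index = 39885.75 / 31314.86 × 100 = 127.3700

127.4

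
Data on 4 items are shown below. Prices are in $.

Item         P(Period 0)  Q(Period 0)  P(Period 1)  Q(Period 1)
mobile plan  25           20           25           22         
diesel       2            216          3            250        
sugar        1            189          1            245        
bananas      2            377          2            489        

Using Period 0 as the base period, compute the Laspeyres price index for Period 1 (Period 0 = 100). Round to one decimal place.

111.5

Laspeyres price index uses base-period quantities as weights.
ΣP(Period 1)·Q(Period 0) = 25×20 + 3×216 + 1×189 + 2×377 = 500 + 648 + 189 + 754 = 2091
ΣP(Period 0)·Q(Period 0) = 25×20 + 2×216 + 1×189 + 2×377 = 500 + 432 + 189 + 754 = 1875
Index = 2091 / 1875 × 100 = 111.5200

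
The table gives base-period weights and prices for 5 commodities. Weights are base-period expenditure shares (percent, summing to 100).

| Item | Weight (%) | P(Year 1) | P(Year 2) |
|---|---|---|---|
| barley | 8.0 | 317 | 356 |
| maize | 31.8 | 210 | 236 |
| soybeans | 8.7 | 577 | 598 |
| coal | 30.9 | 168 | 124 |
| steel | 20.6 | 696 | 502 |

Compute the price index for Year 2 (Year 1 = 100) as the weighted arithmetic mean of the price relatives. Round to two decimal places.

barley: 8.0 × (356/317) = 8.0 × 1.123028 = 8.9842
maize: 31.8 × (236/210) = 31.8 × 1.123810 = 35.7371
soybeans: 8.7 × (598/577) = 8.7 × 1.036395 = 9.0166
coal: 30.9 × (124/168) = 30.9 × 0.738095 = 22.8071
steel: 20.6 × (502/696) = 20.6 × 0.721264 = 14.8580
Index = Σ wᵢ·(p₁ᵢ/p₀ᵢ) = 8.9842 + 35.7371 + 9.0166 + 22.8071 + 14.8580 = 91.4032

91.40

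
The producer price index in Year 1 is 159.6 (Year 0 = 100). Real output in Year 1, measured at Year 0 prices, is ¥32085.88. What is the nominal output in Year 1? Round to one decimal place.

Nominal = Real × (Index/100) = 32085.88 × (159.6/100)
        = 32085.88 × 1.596 = 51209.0645

51209.1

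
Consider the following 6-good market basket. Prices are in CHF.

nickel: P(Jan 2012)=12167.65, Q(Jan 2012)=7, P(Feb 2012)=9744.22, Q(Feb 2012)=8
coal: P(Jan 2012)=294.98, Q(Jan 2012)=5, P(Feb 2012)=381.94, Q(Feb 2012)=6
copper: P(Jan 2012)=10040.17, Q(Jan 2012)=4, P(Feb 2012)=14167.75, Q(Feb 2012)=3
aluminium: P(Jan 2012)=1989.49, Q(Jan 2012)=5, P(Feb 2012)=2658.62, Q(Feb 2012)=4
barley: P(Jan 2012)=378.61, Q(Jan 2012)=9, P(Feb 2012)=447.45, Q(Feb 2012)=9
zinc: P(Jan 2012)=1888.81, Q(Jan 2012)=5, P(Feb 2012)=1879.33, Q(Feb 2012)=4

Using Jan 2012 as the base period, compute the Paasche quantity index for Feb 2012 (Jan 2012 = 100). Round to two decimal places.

94.41

Paasche quantity index uses current-period prices as weights.
ΣP(Feb 2012)·Q(Feb 2012) = 9744.22×8 + 381.94×6 + 14167.75×3 + 2658.62×4 + 447.45×9 + 1879.33×4 = 77953.76 + 2291.64 + 42503.25 + 10634.48 + 4027.05 + 7517.32 = 144927.5
ΣP(Feb 2012)·Q(Jan 2012) = 9744.22×7 + 381.94×5 + 14167.75×4 + 2658.62×5 + 447.45×9 + 1879.33×5 = 68209.54 + 1909.7 + 56671 + 13293.1 + 4027.05 + 9396.65 = 153507.04
Index = 144927.5 / 153507.04 × 100 = 94.4110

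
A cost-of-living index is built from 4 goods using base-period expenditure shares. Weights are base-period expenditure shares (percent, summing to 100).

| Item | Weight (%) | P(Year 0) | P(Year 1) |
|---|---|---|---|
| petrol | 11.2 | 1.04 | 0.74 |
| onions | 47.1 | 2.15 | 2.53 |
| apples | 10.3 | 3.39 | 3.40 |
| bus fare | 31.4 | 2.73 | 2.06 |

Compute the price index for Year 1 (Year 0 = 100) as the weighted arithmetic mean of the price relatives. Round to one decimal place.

97.4

petrol: 11.2 × (0.74/1.04) = 11.2 × 0.711538 = 7.9692
onions: 47.1 × (2.53/2.15) = 47.1 × 1.176744 = 55.4247
apples: 10.3 × (3.40/3.39) = 10.3 × 1.002950 = 10.3304
bus fare: 31.4 × (2.06/2.73) = 31.4 × 0.754579 = 23.6938
Index = Σ wᵢ·(p₁ᵢ/p₀ᵢ) = 7.9692 + 55.4247 + 10.3304 + 23.6938 = 97.4180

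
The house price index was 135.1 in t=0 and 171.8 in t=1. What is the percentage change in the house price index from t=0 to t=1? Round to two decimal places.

Change = (171.8 − 135.1) / 135.1 × 100
       = 36.7 / 135.1 × 100 = 27.1651%

27.17%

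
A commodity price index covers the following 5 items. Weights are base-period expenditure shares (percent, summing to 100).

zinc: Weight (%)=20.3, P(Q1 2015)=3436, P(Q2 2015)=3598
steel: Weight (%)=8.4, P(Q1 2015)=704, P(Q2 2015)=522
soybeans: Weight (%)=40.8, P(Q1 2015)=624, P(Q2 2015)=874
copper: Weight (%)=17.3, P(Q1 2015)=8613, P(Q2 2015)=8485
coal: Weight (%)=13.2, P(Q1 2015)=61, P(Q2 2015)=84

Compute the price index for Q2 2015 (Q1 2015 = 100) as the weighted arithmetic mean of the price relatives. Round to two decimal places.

zinc: 20.3 × (3598/3436) = 20.3 × 1.047148 = 21.2571
steel: 8.4 × (522/704) = 8.4 × 0.741477 = 6.2284
soybeans: 40.8 × (874/624) = 40.8 × 1.400641 = 57.1462
copper: 17.3 × (8485/8613) = 17.3 × 0.985139 = 17.0429
coal: 13.2 × (84/61) = 13.2 × 1.377049 = 18.1770
Index = Σ wᵢ·(p₁ᵢ/p₀ᵢ) = 21.2571 + 6.2284 + 57.1462 + 17.0429 + 18.1770 = 119.8516

119.85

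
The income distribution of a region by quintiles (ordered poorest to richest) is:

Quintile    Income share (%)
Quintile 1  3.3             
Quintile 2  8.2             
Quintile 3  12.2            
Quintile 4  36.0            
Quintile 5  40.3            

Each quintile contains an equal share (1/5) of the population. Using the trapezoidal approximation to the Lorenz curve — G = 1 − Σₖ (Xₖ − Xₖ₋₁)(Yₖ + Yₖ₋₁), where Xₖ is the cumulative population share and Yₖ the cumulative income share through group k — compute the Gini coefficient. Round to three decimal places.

Cumulative income shares Yₖ: 0.0330, 0.1150, 0.2370, 0.5970, 1.0000
Σ (Xₖ−Xₖ₋₁)(Yₖ+Yₖ₋₁) = (1/5)(0.0330+0.0000) + (1/5)(0.1150+0.0330) + (1/5)(0.2370+0.1150) + (1/5)(0.5970+0.2370) + (1/5)(1.0000+0.5970)
  = 0.0066 + 0.0296 + 0.0704 + 0.1668 + 0.3194 = 0.5928
G = 1 − 0.5928 = 0.4072

0.407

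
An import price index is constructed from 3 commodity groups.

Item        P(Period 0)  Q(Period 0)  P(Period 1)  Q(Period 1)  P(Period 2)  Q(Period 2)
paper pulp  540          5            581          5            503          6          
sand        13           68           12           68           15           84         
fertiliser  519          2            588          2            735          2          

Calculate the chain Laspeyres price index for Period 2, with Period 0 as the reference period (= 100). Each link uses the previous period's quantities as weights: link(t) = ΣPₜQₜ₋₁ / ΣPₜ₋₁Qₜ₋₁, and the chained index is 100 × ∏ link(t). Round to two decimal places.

Link Period 0→Period 1:
ΣP(Period 1)Q(Period 0) = 581×5 + 12×68 + 588×2 = 2905 + 816 + 1176 = 4897
ΣP(Period 0)Q(Period 0) = 540×5 + 13×68 + 519×2 = 2700 + 884 + 1038 = 4622
link = 4897/4622 = 1.059498
Link Period 1→Period 2:
ΣP(Period 2)Q(Period 1) = 503×5 + 15×68 + 735×2 = 2515 + 1020 + 1470 = 5005
ΣP(Period 1)Q(Period 1) = 581×5 + 12×68 + 588×2 = 2905 + 816 + 1176 = 4897
link = 5005/4897 = 1.022054
Chained index = 100 × 1.059498 × 1.022054 = 108.2865

108.29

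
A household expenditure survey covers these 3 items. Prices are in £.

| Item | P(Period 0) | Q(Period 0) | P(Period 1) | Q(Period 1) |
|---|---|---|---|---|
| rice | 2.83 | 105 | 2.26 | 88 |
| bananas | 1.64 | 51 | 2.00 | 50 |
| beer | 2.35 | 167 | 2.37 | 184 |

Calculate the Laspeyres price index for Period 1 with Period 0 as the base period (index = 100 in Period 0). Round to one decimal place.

Laspeyres price index uses base-period quantities as weights.
ΣP(Period 1)·Q(Period 0) = 2.26×105 + 2.00×51 + 2.37×167 = 237.3 + 102 + 395.79 = 735.09
ΣP(Period 0)·Q(Period 0) = 2.83×105 + 1.64×51 + 2.35×167 = 297.15 + 83.64 + 392.45 = 773.24
Index = 735.09 / 773.24 × 100 = 95.0662

95.1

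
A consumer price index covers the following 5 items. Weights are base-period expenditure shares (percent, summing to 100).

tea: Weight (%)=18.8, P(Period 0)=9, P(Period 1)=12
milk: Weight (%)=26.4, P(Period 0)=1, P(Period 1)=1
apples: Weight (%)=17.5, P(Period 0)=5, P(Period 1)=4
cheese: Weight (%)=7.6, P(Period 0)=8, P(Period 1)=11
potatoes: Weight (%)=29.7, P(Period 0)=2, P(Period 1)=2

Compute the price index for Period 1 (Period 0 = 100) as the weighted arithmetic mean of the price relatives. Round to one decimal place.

105.6

tea: 18.8 × (12/9) = 18.8 × 1.333333 = 25.0667
milk: 26.4 × (1/1) = 26.4 × 1.000000 = 26.4000
apples: 17.5 × (4/5) = 17.5 × 0.800000 = 14.0000
cheese: 7.6 × (11/8) = 7.6 × 1.375000 = 10.4500
potatoes: 29.7 × (2/2) = 29.7 × 1.000000 = 29.7000
Index = Σ wᵢ·(p₁ᵢ/p₀ᵢ) = 25.0667 + 26.4000 + 14.0000 + 10.4500 + 29.7000 = 105.6167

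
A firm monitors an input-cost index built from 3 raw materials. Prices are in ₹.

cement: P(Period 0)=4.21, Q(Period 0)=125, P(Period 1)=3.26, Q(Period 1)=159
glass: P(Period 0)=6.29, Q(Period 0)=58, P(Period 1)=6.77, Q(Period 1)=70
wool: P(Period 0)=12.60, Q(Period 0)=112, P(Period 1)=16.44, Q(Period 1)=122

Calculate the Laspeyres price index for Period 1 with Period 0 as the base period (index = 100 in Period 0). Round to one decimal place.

114.7

Laspeyres price index uses base-period quantities as weights.
ΣP(Period 1)·Q(Period 0) = 3.26×125 + 6.77×58 + 16.44×112 = 407.5 + 392.66 + 1841.28 = 2641.44
ΣP(Period 0)·Q(Period 0) = 4.21×125 + 6.29×58 + 12.60×112 = 526.25 + 364.82 + 1411.2 = 2302.27
Index = 2641.44 / 2302.27 × 100 = 114.7320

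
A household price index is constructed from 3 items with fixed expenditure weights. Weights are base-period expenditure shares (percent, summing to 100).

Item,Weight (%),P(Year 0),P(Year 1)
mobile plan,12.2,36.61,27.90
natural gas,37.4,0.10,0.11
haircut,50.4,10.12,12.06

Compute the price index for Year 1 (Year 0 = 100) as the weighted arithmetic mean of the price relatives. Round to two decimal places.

mobile plan: 12.2 × (27.90/36.61) = 12.2 × 0.762087 = 9.2975
natural gas: 37.4 × (0.11/0.10) = 37.4 × 1.100000 = 41.1400
haircut: 50.4 × (12.06/10.12) = 50.4 × 1.191700 = 60.0617
Index = Σ wᵢ·(p₁ᵢ/p₀ᵢ) = 9.2975 + 41.1400 + 60.0617 = 110.4991

110.50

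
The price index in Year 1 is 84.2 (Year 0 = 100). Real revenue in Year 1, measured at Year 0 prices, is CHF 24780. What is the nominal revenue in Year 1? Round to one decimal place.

20864.8

Nominal = Real × (Index/100) = 24780 × (84.2/100)
        = 24780 × 0.842 = 20864.7600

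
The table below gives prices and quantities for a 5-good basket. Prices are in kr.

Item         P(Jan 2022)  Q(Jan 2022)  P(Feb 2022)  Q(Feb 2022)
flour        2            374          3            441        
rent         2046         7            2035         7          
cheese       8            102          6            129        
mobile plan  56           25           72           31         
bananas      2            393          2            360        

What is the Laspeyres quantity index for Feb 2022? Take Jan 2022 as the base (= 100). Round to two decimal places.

Laspeyres quantity index uses base-period prices as weights.
ΣP(Jan 2022)·Q(Feb 2022) = 2×441 + 2046×7 + 8×129 + 56×31 + 2×360 = 882 + 14322 + 1032 + 1736 + 720 = 18692
ΣP(Jan 2022)·Q(Jan 2022) = 2×374 + 2046×7 + 8×102 + 56×25 + 2×393 = 748 + 14322 + 816 + 1400 + 786 = 18072
Index = 18692 / 18072 × 100 = 103.4307

103.43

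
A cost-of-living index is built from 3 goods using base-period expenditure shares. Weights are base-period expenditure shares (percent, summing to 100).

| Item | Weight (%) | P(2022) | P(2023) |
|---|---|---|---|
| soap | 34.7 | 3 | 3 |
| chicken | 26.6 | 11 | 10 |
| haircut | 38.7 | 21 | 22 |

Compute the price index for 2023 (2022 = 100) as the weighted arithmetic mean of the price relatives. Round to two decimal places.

soap: 34.7 × (3/3) = 34.7 × 1.000000 = 34.7000
chicken: 26.6 × (10/11) = 26.6 × 0.909091 = 24.1818
haircut: 38.7 × (22/21) = 38.7 × 1.047619 = 40.5429
Index = Σ wᵢ·(p₁ᵢ/p₀ᵢ) = 34.7000 + 24.1818 + 40.5429 = 99.4247

99.42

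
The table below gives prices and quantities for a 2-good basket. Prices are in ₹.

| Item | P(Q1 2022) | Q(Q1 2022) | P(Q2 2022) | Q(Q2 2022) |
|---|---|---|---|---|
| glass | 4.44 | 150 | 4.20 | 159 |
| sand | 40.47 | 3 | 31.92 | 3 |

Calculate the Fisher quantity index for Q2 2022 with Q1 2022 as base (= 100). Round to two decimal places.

105.14

Laspeyres component (base-period weights):
ΣP(Q1 2022)Q(Q2 2022) = 4.44×159 + 40.47×3 = 705.96 + 121.41 = 827.37
ΣP(Q1 2022)Q(Q1 2022) = 4.44×150 + 40.47×3 = 666 + 121.41 = 787.41
L = 827.37 / 787.41 × 100 = 105.0749
Paasche component (current-period weights):
ΣP(Q2 2022)Q(Q2 2022) = 4.20×159 + 31.92×3 = 667.8 + 95.76 = 763.56
ΣP(Q2 2022)Q(Q1 2022) = 4.20×150 + 31.92×3 = 630 + 95.76 = 725.76
P = 763.56 / 725.76 × 100 = 105.2083
Fisher = √(L × P) = √(105.0749 × 105.2083) = 105.1416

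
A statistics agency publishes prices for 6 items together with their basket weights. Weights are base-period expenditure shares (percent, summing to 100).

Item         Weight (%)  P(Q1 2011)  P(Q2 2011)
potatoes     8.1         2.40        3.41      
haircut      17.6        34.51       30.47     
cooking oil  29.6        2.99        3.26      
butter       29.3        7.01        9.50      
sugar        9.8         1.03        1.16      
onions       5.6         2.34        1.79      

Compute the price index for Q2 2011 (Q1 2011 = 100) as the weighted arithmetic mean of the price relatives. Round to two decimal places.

potatoes: 8.1 × (3.41/2.40) = 8.1 × 1.420833 = 11.5087
haircut: 17.6 × (30.47/34.51) = 17.6 × 0.882932 = 15.5396
cooking oil: 29.6 × (3.26/2.99) = 29.6 × 1.090301 = 32.2729
butter: 29.3 × (9.50/7.01) = 29.3 × 1.355207 = 39.7076
sugar: 9.8 × (1.16/1.03) = 9.8 × 1.126214 = 11.0369
onions: 5.6 × (1.79/2.34) = 5.6 × 0.764957 = 4.2838
Index = Σ wᵢ·(p₁ᵢ/p₀ᵢ) = 11.5087 + 15.5396 + 32.2729 + 39.7076 + 11.0369 + 4.2838 = 114.3495

114.35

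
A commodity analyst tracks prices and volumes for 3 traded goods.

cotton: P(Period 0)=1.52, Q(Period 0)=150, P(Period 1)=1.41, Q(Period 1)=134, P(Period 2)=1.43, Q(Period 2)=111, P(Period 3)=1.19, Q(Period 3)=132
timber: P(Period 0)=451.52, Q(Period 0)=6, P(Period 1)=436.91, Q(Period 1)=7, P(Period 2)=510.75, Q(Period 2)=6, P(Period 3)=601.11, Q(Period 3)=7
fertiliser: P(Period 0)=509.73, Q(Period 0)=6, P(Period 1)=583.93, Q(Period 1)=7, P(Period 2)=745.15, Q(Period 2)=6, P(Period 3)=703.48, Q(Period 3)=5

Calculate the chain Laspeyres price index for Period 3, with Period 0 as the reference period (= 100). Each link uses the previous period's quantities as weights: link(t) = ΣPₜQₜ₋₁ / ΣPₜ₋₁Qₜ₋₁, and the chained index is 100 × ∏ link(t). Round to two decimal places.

133.90

Link Period 0→Period 1:
ΣP(Period 1)Q(Period 0) = 1.41×150 + 436.91×6 + 583.93×6 = 211.5 + 2621.46 + 3503.58 = 6336.54
ΣP(Period 0)Q(Period 0) = 1.52×150 + 451.52×6 + 509.73×6 = 228 + 2709.12 + 3058.38 = 5995.5
link = 6336.54/5995.5 = 1.056883
Link Period 1→Period 2:
ΣP(Period 2)Q(Period 1) = 1.43×134 + 510.75×7 + 745.15×7 = 191.62 + 3575.25 + 5216.05 = 8982.92
ΣP(Period 1)Q(Period 1) = 1.41×134 + 436.91×7 + 583.93×7 = 188.94 + 3058.37 + 4087.51 = 7334.82
link = 8982.92/7334.82 = 1.224695
Link Period 2→Period 3:
ΣP(Period 3)Q(Period 2) = 1.19×111 + 601.11×6 + 703.48×6 = 132.09 + 3606.66 + 4220.88 = 7959.63
ΣP(Period 2)Q(Period 2) = 1.43×111 + 510.75×6 + 745.15×6 = 158.73 + 3064.5 + 4470.9 = 7694.13
link = 7959.63/7694.13 = 1.034507
Chained index = 100 × 1.056883 × 1.224695 × 1.034507 = 133.9024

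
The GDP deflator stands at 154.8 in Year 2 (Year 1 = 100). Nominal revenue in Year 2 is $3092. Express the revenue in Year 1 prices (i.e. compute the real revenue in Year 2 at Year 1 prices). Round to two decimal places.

1997.42

Real = Nominal ÷ (Index/100) = 3092 ÷ (154.8/100)
     = 3092 ÷ 1.548 = 1997.4160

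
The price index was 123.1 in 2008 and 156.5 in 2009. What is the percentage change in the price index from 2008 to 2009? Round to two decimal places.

27.13%

Change = (156.5 − 123.1) / 123.1 × 100
       = 33.4 / 123.1 × 100 = 27.1324%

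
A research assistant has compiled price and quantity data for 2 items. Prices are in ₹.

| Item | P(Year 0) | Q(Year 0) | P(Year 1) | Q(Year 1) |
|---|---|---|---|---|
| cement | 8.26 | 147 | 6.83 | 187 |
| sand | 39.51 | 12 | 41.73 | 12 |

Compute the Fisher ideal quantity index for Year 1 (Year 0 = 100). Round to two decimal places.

118.86

Laspeyres component (base-period weights):
ΣP(Year 0)Q(Year 1) = 8.26×187 + 39.51×12 = 1544.62 + 474.12 = 2018.74
ΣP(Year 0)Q(Year 0) = 8.26×147 + 39.51×12 = 1214.22 + 474.12 = 1688.34
L = 2018.74 / 1688.34 × 100 = 119.5695
Paasche component (current-period weights):
ΣP(Year 1)Q(Year 1) = 6.83×187 + 41.73×12 = 1277.21 + 500.76 = 1777.97
ΣP(Year 1)Q(Year 0) = 6.83×147 + 41.73×12 = 1004.01 + 500.76 = 1504.77
P = 1777.97 / 1504.77 × 100 = 118.1556
Fisher = √(L × P) = √(119.5695 × 118.1556) = 118.8605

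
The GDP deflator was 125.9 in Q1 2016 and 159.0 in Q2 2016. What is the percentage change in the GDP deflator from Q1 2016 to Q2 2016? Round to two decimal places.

Change = (159.0 − 125.9) / 125.9 × 100
       = 33.1 / 125.9 × 100 = 26.2907%

26.29%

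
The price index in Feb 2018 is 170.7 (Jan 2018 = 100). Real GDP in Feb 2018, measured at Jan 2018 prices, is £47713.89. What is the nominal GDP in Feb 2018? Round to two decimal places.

81447.61

Nominal = Real × (Index/100) = 47713.89 × (170.7/100)
        = 47713.89 × 1.707 = 81447.6102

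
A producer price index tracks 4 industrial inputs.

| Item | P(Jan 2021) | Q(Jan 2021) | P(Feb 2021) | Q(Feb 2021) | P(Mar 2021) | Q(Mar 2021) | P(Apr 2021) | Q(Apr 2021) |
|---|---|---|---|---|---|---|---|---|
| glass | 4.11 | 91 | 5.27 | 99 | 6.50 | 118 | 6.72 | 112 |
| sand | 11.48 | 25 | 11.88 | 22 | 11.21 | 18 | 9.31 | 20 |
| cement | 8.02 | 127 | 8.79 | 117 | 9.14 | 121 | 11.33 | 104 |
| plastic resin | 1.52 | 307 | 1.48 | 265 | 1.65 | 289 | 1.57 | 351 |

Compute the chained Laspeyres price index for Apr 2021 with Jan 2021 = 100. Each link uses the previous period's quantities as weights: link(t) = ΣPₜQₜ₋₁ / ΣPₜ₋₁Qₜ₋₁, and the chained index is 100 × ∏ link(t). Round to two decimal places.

Link Jan 2021→Feb 2021:
ΣP(Feb 2021)Q(Jan 2021) = 5.27×91 + 11.88×25 + 8.79×127 + 1.48×307 = 479.57 + 297 + 1116.33 + 454.36 = 2347.26
ΣP(Jan 2021)Q(Jan 2021) = 4.11×91 + 11.48×25 + 8.02×127 + 1.52×307 = 374.01 + 287 + 1018.54 + 466.64 = 2146.19
link = 2347.26/2146.19 = 1.093687
Link Feb 2021→Mar 2021:
ΣP(Mar 2021)Q(Feb 2021) = 6.50×99 + 11.21×22 + 9.14×117 + 1.65×265 = 643.5 + 246.62 + 1069.38 + 437.25 = 2396.75
ΣP(Feb 2021)Q(Feb 2021) = 5.27×99 + 11.88×22 + 8.79×117 + 1.48×265 = 521.73 + 261.36 + 1028.43 + 392.2 = 2203.72
link = 2396.75/2203.72 = 1.087593
Link Mar 2021→Apr 2021:
ΣP(Apr 2021)Q(Mar 2021) = 6.72×118 + 9.31×18 + 11.33×121 + 1.57×289 = 792.96 + 167.58 + 1370.93 + 453.73 = 2785.2
ΣP(Mar 2021)Q(Mar 2021) = 6.50×118 + 11.21×18 + 9.14×121 + 1.65×289 = 767 + 201.78 + 1105.94 + 476.85 = 2551.57
link = 2785.2/2551.57 = 1.091563
Chained index = 100 × 1.093687 × 1.087593 × 1.091563 = 129.8399

129.84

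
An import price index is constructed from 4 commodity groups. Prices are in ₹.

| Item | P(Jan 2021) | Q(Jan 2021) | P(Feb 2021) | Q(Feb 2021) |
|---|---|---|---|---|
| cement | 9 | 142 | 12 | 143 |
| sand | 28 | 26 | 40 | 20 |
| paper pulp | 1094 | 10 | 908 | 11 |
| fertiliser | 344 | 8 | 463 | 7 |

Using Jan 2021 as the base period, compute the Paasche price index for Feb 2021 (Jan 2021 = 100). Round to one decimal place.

Paasche price index uses current-period quantities as weights.
ΣP(Feb 2021)·Q(Feb 2021) = 12×143 + 40×20 + 908×11 + 463×7 = 1716 + 800 + 9988 + 3241 = 15745
ΣP(Jan 2021)·Q(Feb 2021) = 9×143 + 28×20 + 1094×11 + 344×7 = 1287 + 560 + 12034 + 2408 = 16289
Index = 15745 / 16289 × 100 = 96.6603

96.7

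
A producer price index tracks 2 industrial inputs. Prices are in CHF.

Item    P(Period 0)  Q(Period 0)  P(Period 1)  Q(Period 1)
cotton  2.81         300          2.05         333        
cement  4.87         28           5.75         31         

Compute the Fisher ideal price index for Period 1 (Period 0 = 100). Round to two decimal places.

Laspeyres component (base-period weights):
ΣP(Period 1)Q(Period 0) = 2.05×300 + 5.75×28 = 615 + 161 = 776
ΣP(Period 0)Q(Period 0) = 2.81×300 + 4.87×28 = 843 + 136.36 = 979.36
L = 776 / 979.36 × 100 = 79.2354
Paasche component (current-period weights):
ΣP(Period 1)Q(Period 1) = 2.05×333 + 5.75×31 = 682.65 + 178.25 = 860.9
ΣP(Period 0)Q(Period 1) = 2.81×333 + 4.87×31 = 935.73 + 150.97 = 1086.7
P = 860.9 / 1086.7 × 100 = 79.2215
Fisher = √(L × P) = √(79.2354 × 79.2215) = 79.2285

79.23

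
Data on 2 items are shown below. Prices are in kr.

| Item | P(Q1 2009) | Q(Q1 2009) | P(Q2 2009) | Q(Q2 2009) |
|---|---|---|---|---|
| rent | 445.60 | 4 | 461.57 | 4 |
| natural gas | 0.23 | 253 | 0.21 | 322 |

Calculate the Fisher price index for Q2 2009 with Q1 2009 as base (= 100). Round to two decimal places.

Laspeyres component (base-period weights):
ΣP(Q2 2009)Q(Q1 2009) = 461.57×4 + 0.21×253 = 1846.28 + 53.13 = 1899.41
ΣP(Q1 2009)Q(Q1 2009) = 445.60×4 + 0.23×253 = 1782.4 + 58.19 = 1840.59
L = 1899.41 / 1840.59 × 100 = 103.1957
Paasche component (current-period weights):
ΣP(Q2 2009)Q(Q2 2009) = 461.57×4 + 0.21×322 = 1846.28 + 67.62 = 1913.9
ΣP(Q1 2009)Q(Q2 2009) = 445.60×4 + 0.23×322 = 1782.4 + 74.06 = 1856.46
P = 1913.9 / 1856.46 × 100 = 103.0941
Fisher = √(L × P) = √(103.1957 × 103.0941) = 103.1449

103.14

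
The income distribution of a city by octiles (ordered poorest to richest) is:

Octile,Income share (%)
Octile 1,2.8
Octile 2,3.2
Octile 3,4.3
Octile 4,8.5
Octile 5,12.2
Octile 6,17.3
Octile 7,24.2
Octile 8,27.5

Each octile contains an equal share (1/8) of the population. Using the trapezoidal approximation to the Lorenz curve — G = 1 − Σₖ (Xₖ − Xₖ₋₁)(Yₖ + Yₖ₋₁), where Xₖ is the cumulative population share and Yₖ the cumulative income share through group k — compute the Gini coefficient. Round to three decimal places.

Cumulative income shares Yₖ: 0.0280, 0.0600, 0.1030, 0.1880, 0.3100, 0.4830, 0.7250, 1.0000
Σ (Xₖ−Xₖ₋₁)(Yₖ+Yₖ₋₁) = (1/8)(0.0280+0.0000) + (1/8)(0.0600+0.0280) + (1/8)(0.1030+0.0600) + (1/8)(0.1880+0.1030) + (1/8)(0.3100+0.1880) + (1/8)(0.4830+0.3100) + (1/8)(0.7250+0.4830) + (1/8)(1.0000+0.7250)
  = 0.0035 + 0.0110 + 0.0204 + 0.0364 + 0.0622 + 0.0991 + 0.1510 + 0.2156 = 0.5992
G = 1 − 0.5992 = 0.4008

0.401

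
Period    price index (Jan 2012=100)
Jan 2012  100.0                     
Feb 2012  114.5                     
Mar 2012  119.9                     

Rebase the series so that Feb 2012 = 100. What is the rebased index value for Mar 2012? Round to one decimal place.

104.7

Rebased(Mar 2012) = 119.9 / 114.5 × 100 = 104.7162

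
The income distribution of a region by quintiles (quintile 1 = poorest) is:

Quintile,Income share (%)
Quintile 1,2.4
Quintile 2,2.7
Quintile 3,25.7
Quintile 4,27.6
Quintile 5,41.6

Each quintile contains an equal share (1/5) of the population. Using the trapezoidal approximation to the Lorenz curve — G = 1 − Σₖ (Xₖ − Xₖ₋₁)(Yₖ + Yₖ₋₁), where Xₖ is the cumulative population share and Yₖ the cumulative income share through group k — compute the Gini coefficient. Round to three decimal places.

Cumulative income shares Yₖ: 0.0240, 0.0510, 0.3080, 0.5840, 1.0000
Σ (Xₖ−Xₖ₋₁)(Yₖ+Yₖ₋₁) = (1/5)(0.0240+0.0000) + (1/5)(0.0510+0.0240) + (1/5)(0.3080+0.0510) + (1/5)(0.5840+0.3080) + (1/5)(1.0000+0.5840)
  = 0.0048 + 0.0150 + 0.0718 + 0.1784 + 0.3168 = 0.5868
G = 1 − 0.5868 = 0.4132

0.413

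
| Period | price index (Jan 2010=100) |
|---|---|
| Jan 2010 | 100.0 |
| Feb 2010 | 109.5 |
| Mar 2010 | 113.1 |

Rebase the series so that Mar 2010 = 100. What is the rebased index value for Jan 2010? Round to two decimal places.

88.42

Rebased(Jan 2010) = 100.0 / 113.1 × 100 = 88.4173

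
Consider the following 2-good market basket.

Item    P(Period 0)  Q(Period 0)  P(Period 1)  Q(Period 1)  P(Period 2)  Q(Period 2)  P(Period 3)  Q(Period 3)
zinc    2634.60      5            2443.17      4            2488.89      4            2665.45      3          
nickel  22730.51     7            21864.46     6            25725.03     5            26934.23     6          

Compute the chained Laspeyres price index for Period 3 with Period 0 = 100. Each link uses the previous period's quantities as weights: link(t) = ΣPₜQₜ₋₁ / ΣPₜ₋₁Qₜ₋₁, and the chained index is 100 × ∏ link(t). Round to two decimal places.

Link Period 0→Period 1:
ΣP(Period 1)Q(Period 0) = 2443.17×5 + 21864.46×7 = 12215.85 + 153051.22 = 165267.07
ΣP(Period 0)Q(Period 0) = 2634.60×5 + 22730.51×7 = 13173 + 159113.57 = 172286.57
link = 165267.07/172286.57 = 0.959257
Link Period 1→Period 2:
ΣP(Period 2)Q(Period 1) = 2488.89×4 + 25725.03×6 = 9955.56 + 154350.18 = 164305.74
ΣP(Period 1)Q(Period 1) = 2443.17×4 + 21864.46×6 = 9772.68 + 131186.76 = 140959.44
link = 164305.74/140959.44 = 1.165624
Link Period 2→Period 3:
ΣP(Period 3)Q(Period 2) = 2665.45×4 + 26934.23×5 = 10661.8 + 134671.15 = 145332.95
ΣP(Period 2)Q(Period 2) = 2488.89×4 + 25725.03×5 = 9955.56 + 128625.15 = 138580.71
link = 145332.95/138580.71 = 1.048724
Chained index = 100 × 0.959257 × 1.165624 × 1.048724 = 117.2613

117.26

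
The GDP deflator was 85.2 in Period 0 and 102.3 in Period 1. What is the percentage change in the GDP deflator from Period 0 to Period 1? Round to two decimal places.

20.07%

Change = (102.3 − 85.2) / 85.2 × 100
       = 17.1 / 85.2 × 100 = 20.0704%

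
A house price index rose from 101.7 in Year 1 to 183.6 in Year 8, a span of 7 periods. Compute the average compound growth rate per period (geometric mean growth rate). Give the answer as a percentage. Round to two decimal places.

Growth factor = (183.6/101.7)^(1/7) = (1.805310)^(1/7) = 1.088053
Growth rate = 1.088053 − 1 = 0.088053 = 8.8053%

8.81%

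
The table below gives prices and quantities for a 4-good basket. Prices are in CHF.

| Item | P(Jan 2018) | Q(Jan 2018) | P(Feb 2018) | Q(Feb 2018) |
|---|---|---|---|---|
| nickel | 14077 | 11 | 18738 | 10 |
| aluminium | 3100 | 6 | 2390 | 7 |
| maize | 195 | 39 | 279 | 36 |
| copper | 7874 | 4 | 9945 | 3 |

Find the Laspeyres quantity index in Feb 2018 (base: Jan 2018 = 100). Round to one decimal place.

90.9

Laspeyres quantity index uses base-period prices as weights.
ΣP(Jan 2018)·Q(Feb 2018) = 14077×10 + 3100×7 + 195×36 + 7874×3 = 140770 + 21700 + 7020 + 23622 = 193112
ΣP(Jan 2018)·Q(Jan 2018) = 14077×11 + 3100×6 + 195×39 + 7874×4 = 154847 + 18600 + 7605 + 31496 = 212548
Index = 193112 / 212548 × 100 = 90.8557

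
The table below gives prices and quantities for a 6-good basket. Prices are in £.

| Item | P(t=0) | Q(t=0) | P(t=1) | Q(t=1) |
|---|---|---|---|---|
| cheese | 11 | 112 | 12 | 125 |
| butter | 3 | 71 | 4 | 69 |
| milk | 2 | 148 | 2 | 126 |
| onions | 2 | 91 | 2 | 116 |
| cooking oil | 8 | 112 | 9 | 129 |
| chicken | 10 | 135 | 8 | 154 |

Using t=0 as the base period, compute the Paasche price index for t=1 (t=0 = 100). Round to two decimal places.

100.32

Paasche price index uses current-period quantities as weights.
ΣP(t=1)·Q(t=1) = 12×125 + 4×69 + 2×126 + 2×116 + 9×129 + 8×154 = 1500 + 276 + 252 + 232 + 1161 + 1232 = 4653
ΣP(t=0)·Q(t=1) = 11×125 + 3×69 + 2×126 + 2×116 + 8×129 + 10×154 = 1375 + 207 + 252 + 232 + 1032 + 1540 = 4638
Index = 4653 / 4638 × 100 = 100.3234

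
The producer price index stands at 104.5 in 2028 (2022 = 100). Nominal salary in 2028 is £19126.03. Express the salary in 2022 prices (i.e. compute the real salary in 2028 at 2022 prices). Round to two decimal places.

Real = Nominal ÷ (Index/100) = 19126.03 ÷ (104.5/100)
     = 19126.03 ÷ 1.045 = 18302.4211

18302.42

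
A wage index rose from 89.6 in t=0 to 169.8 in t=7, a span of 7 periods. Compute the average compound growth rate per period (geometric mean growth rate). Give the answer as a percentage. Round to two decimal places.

9.56%

Growth factor = (169.8/89.6)^(1/7) = (1.895089)^(1/7) = 1.095624
Growth rate = 1.095624 − 1 = 0.095624 = 9.5624%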